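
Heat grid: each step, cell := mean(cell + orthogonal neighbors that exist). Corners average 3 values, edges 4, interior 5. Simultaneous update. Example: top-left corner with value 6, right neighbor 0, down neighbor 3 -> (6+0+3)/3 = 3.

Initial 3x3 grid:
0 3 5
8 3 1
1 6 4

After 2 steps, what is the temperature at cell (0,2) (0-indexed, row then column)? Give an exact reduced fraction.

Answer: 3

Derivation:
Step 1: cell (0,2) = 3
Step 2: cell (0,2) = 3
Full grid after step 2:
  113/36 817/240 3
  119/30 167/50 847/240
  23/6 491/120 125/36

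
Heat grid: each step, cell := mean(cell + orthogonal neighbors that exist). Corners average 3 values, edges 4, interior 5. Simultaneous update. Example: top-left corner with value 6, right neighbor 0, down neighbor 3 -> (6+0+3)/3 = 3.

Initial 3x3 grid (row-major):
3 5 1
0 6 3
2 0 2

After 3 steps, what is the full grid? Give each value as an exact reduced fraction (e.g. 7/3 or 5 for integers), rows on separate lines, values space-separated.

After step 1:
  8/3 15/4 3
  11/4 14/5 3
  2/3 5/2 5/3
After step 2:
  55/18 733/240 13/4
  533/240 74/25 157/60
  71/36 229/120 43/18
After step 3:
  2999/1080 44351/14400 2141/720
  36751/14400 319/125 5047/1800
  4393/2160 16613/7200 2489/1080

Answer: 2999/1080 44351/14400 2141/720
36751/14400 319/125 5047/1800
4393/2160 16613/7200 2489/1080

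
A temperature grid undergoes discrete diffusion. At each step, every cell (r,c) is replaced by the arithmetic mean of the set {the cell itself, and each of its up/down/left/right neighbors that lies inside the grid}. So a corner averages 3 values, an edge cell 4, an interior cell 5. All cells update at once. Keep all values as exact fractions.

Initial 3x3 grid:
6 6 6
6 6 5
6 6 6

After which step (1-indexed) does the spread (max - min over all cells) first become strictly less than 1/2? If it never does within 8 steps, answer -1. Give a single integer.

Answer: 1

Derivation:
Step 1: max=6, min=17/3, spread=1/3
  -> spread < 1/2 first at step 1
Step 2: max=6, min=1373/240, spread=67/240
Step 3: max=1193/200, min=12523/2160, spread=1807/10800
Step 4: max=32039/5400, min=5026037/864000, spread=33401/288000
Step 5: max=3196609/540000, min=45426067/7776000, spread=3025513/38880000
Step 6: max=170044051/28800000, min=18197473133/3110400000, spread=53531/995328
Step 7: max=45864883949/7776000000, min=1093711074151/186624000000, spread=450953/11943936
Step 8: max=5497711389481/933120000000, min=65675736439397/11197440000000, spread=3799043/143327232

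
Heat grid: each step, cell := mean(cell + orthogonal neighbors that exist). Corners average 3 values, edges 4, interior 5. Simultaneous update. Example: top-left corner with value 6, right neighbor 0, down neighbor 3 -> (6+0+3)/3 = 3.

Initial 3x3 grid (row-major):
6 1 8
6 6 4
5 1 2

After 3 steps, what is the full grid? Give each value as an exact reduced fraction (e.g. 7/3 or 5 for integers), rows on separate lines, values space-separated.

Answer: 626/135 68297/14400 9401/2160
66847/14400 4119/1000 7609/1800
2927/720 28811/7200 3883/1080

Derivation:
After step 1:
  13/3 21/4 13/3
  23/4 18/5 5
  4 7/2 7/3
After step 2:
  46/9 1051/240 175/36
  1061/240 231/50 229/60
  53/12 403/120 65/18
After step 3:
  626/135 68297/14400 9401/2160
  66847/14400 4119/1000 7609/1800
  2927/720 28811/7200 3883/1080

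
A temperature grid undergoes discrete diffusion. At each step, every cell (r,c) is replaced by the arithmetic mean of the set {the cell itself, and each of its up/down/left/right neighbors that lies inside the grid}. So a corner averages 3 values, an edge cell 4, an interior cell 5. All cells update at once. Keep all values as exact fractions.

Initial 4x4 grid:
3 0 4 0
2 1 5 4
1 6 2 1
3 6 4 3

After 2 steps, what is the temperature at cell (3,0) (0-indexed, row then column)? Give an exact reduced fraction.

Step 1: cell (3,0) = 10/3
Step 2: cell (3,0) = 133/36
Full grid after step 2:
  65/36 523/240 607/240 89/36
  553/240 259/100 287/100 163/60
  677/240 347/100 13/4 169/60
  133/36 451/120 443/120 107/36

Answer: 133/36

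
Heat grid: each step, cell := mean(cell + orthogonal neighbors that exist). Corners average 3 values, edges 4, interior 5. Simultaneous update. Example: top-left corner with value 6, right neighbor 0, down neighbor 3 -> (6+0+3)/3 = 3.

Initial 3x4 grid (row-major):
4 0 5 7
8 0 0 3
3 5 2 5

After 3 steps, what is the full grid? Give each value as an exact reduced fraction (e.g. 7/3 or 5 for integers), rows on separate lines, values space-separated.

Answer: 613/180 7187/2400 7687/2400 7/2
49447/14400 9439/3000 8869/3000 49207/14400
8021/2160 11293/3600 2767/900 1381/432

Derivation:
After step 1:
  4 9/4 3 5
  15/4 13/5 2 15/4
  16/3 5/2 3 10/3
After step 2:
  10/3 237/80 49/16 47/12
  941/240 131/50 287/100 169/48
  139/36 403/120 65/24 121/36
After step 3:
  613/180 7187/2400 7687/2400 7/2
  49447/14400 9439/3000 8869/3000 49207/14400
  8021/2160 11293/3600 2767/900 1381/432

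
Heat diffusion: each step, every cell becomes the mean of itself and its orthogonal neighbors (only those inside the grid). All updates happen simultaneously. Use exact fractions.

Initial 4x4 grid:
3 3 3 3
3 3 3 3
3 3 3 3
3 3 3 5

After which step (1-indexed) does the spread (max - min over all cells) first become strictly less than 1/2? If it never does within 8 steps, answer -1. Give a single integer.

Answer: 3

Derivation:
Step 1: max=11/3, min=3, spread=2/3
Step 2: max=32/9, min=3, spread=5/9
Step 3: max=365/108, min=3, spread=41/108
  -> spread < 1/2 first at step 3
Step 4: max=10763/3240, min=3, spread=1043/3240
Step 5: max=317153/97200, min=3, spread=25553/97200
Step 6: max=9419459/2916000, min=27079/9000, spread=645863/2916000
Step 7: max=280081691/87480000, min=180971/60000, spread=16225973/87480000
Step 8: max=8350677983/2624400000, min=81701/27000, spread=409340783/2624400000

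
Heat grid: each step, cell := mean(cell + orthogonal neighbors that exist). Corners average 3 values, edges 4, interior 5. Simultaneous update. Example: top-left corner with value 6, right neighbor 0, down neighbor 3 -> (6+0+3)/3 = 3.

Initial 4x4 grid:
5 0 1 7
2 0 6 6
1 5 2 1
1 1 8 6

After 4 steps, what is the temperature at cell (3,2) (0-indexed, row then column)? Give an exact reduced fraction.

Step 1: cell (3,2) = 17/4
Step 2: cell (3,2) = 87/20
Step 3: cell (3,2) = 4447/1200
Step 4: cell (3,2) = 26993/7200
Full grid after step 4:
  145379/64800 292771/108000 353243/108000 49697/12960
  504827/216000 473033/180000 628447/180000 836521/216000
  166633/72000 174643/60000 14027/4000 19789/4800
  55361/21600 104989/36000 26993/7200 87959/21600

Answer: 26993/7200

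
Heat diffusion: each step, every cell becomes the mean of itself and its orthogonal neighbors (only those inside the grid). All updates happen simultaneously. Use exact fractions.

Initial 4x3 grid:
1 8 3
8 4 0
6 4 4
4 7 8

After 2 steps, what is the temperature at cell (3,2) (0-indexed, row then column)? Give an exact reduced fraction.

Answer: 193/36

Derivation:
Step 1: cell (3,2) = 19/3
Step 2: cell (3,2) = 193/36
Full grid after step 2:
  173/36 68/15 125/36
  1243/240 213/50 913/240
  251/48 501/100 217/48
  203/36 91/16 193/36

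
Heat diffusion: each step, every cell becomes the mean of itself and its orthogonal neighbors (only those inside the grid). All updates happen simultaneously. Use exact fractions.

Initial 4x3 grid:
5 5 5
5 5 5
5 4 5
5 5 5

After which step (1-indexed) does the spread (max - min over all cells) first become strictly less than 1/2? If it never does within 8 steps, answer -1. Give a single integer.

Step 1: max=5, min=19/4, spread=1/4
  -> spread < 1/2 first at step 1
Step 2: max=5, min=477/100, spread=23/100
Step 3: max=1987/400, min=23189/4800, spread=131/960
Step 4: max=35609/7200, min=209449/43200, spread=841/8640
Step 5: max=7106627/1440000, min=83857949/17280000, spread=56863/691200
Step 6: max=63810457/12960000, min=756065659/155520000, spread=386393/6220800
Step 7: max=25499641187/5184000000, min=302646276869/62208000000, spread=26795339/497664000
Step 8: max=1528113850333/311040000000, min=18178584285871/3732480000000, spread=254051069/5971968000

Answer: 1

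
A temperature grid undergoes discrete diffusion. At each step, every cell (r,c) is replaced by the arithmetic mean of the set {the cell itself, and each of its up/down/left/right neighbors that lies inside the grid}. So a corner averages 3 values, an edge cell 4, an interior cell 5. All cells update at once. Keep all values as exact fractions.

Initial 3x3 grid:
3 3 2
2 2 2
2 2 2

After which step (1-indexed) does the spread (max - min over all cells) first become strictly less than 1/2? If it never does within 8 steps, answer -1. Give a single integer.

Answer: 2

Derivation:
Step 1: max=8/3, min=2, spread=2/3
Step 2: max=89/36, min=2, spread=17/36
  -> spread < 1/2 first at step 2
Step 3: max=5167/2160, min=371/180, spread=143/432
Step 4: max=301949/129600, min=5663/2700, spread=1205/5184
Step 5: max=17851303/7776000, min=153541/72000, spread=10151/62208
Step 6: max=1058789141/466560000, min=41889209/19440000, spread=85517/746496
Step 7: max=63059590927/27993600000, min=5067353671/2332800000, spread=720431/8957952
Step 8: max=3762846194669/1679616000000, min=12736161863/5832000000, spread=6069221/107495424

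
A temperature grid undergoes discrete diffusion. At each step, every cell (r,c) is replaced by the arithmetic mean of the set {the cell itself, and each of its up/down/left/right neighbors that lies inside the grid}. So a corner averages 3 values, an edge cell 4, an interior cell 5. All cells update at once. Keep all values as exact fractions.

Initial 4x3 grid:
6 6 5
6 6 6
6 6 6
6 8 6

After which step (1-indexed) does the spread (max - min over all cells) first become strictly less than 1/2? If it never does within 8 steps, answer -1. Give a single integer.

Step 1: max=20/3, min=17/3, spread=1
Step 2: max=787/120, min=103/18, spread=301/360
Step 3: max=6917/1080, min=1255/216, spread=107/180
Step 4: max=2743771/432000, min=761123/129600, spread=620083/1296000
  -> spread < 1/2 first at step 4
Step 5: max=24501161/3888000, min=45974287/7776000, spread=201869/518400
Step 6: max=9746196811/1555200000, min=2776317953/466560000, spread=1475410903/4665600000
Step 7: max=87324149501/13996800000, min=167328347227/27993600000, spread=3614791/13824000
Step 8: max=34804069068691/5598720000000, min=10079933342993/1679616000000, spread=3612873776143/16796160000000

Answer: 4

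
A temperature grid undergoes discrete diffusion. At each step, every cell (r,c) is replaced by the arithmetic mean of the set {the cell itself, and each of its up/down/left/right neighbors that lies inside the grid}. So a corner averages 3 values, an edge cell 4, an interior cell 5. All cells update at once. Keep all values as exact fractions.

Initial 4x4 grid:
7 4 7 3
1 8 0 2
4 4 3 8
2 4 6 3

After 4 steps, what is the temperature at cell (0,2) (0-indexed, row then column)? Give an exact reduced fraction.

Answer: 151549/36000

Derivation:
Step 1: cell (0,2) = 7/2
Step 2: cell (0,2) = 9/2
Step 3: cell (0,2) = 4831/1200
Step 4: cell (0,2) = 151549/36000
Full grid after step 4:
  19451/4320 154793/36000 151549/36000 85157/21600
  99617/24000 85647/20000 80653/20000 97031/24000
  6901/1728 714911/180000 150089/36000 893431/216000
  245597/64800 86711/21600 450863/108000 279223/64800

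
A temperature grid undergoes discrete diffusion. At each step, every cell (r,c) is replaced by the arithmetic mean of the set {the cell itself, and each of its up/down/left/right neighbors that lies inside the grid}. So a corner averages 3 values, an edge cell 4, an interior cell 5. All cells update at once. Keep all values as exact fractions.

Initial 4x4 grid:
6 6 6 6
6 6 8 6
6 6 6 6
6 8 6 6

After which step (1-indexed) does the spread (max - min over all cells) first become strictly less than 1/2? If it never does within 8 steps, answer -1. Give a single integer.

Answer: 3

Derivation:
Step 1: max=20/3, min=6, spread=2/3
Step 2: max=391/60, min=6, spread=31/60
Step 3: max=5759/900, min=733/120, spread=523/1800
  -> spread < 1/2 first at step 3
Step 4: max=171947/27000, min=7373/1200, spread=12109/54000
Step 5: max=5139311/810000, min=668117/108000, spread=256867/1620000
Step 6: max=307541311/48600000, min=20111431/3240000, spread=2934923/24300000
Step 7: max=4606196969/729000000, min=201718231/32400000, spread=135073543/1458000000
Step 8: max=276003074629/43740000000, min=18188102879/2916000000, spread=795382861/10935000000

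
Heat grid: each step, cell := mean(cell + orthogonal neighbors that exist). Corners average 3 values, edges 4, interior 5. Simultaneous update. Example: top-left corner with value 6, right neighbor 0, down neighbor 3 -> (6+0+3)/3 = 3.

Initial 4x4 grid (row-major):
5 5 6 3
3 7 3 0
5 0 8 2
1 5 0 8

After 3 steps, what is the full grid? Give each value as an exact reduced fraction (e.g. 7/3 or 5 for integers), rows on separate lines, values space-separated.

After step 1:
  13/3 23/4 17/4 3
  5 18/5 24/5 2
  9/4 5 13/5 9/2
  11/3 3/2 21/4 10/3
After step 2:
  181/36 269/60 89/20 37/12
  911/240 483/100 69/20 143/40
  191/48 299/100 443/100 373/120
  89/36 185/48 761/240 157/36
After step 3:
  9581/2160 1057/225 58/15 1333/360
  31739/7200 23459/6000 4147/1000 793/240
  23827/7200 241/60 20579/6000 13927/3600
  371/108 22477/7200 28469/7200 7661/2160

Answer: 9581/2160 1057/225 58/15 1333/360
31739/7200 23459/6000 4147/1000 793/240
23827/7200 241/60 20579/6000 13927/3600
371/108 22477/7200 28469/7200 7661/2160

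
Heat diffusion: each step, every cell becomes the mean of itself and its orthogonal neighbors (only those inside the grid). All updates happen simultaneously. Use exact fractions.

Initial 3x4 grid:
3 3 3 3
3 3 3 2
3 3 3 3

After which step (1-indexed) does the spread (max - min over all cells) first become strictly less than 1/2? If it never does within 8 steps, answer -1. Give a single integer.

Answer: 1

Derivation:
Step 1: max=3, min=8/3, spread=1/3
  -> spread < 1/2 first at step 1
Step 2: max=3, min=653/240, spread=67/240
Step 3: max=3, min=6043/2160, spread=437/2160
Step 4: max=2991/1000, min=2434469/864000, spread=29951/172800
Step 5: max=10046/3375, min=22112179/7776000, spread=206761/1555200
Step 6: max=16034329/5400000, min=8875004429/3110400000, spread=14430763/124416000
Step 7: max=1278347273/432000000, min=534764258311/186624000000, spread=139854109/1492992000
Step 8: max=114788771023/38880000000, min=32169848109749/11197440000000, spread=7114543559/89579520000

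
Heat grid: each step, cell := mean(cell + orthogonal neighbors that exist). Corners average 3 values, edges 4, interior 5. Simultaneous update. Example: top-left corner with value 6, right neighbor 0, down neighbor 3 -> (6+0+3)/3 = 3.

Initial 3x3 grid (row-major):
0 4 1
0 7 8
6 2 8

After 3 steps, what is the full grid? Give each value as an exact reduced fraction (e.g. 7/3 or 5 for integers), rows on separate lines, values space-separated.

Answer: 6197/2160 6583/1800 2303/540
16463/4800 1523/375 17941/3600
2053/540 68039/14400 3769/720

Derivation:
After step 1:
  4/3 3 13/3
  13/4 21/5 6
  8/3 23/4 6
After step 2:
  91/36 193/60 40/9
  229/80 111/25 77/15
  35/9 1117/240 71/12
After step 3:
  6197/2160 6583/1800 2303/540
  16463/4800 1523/375 17941/3600
  2053/540 68039/14400 3769/720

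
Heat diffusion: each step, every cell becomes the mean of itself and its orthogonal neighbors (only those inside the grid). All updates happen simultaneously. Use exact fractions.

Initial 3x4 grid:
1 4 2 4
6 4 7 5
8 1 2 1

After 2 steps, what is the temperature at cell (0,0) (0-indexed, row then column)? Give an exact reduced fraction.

Step 1: cell (0,0) = 11/3
Step 2: cell (0,0) = 67/18
Full grid after step 2:
  67/18 113/30 11/3 73/18
  1069/240 393/100 393/100 175/48
  9/2 159/40 79/24 29/9

Answer: 67/18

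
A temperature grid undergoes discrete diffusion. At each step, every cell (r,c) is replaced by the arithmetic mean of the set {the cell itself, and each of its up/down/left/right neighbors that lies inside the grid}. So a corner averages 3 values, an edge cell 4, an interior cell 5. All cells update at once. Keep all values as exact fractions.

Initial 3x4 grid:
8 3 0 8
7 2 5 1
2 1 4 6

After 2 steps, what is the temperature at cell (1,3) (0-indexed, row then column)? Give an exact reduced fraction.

Answer: 211/60

Derivation:
Step 1: cell (1,3) = 5
Step 2: cell (1,3) = 211/60
Full grid after step 2:
  14/3 337/80 253/80 4
  1061/240 13/4 19/5 211/60
  31/9 791/240 739/240 38/9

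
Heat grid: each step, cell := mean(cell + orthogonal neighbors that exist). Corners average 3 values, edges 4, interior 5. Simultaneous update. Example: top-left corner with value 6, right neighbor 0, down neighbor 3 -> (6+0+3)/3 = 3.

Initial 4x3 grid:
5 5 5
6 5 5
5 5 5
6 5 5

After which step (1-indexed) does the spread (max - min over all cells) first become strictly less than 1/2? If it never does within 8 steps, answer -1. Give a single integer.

Step 1: max=11/2, min=5, spread=1/2
Step 2: max=193/36, min=5, spread=13/36
  -> spread < 1/2 first at step 2
Step 3: max=38057/7200, min=1007/200, spread=361/1440
Step 4: max=679969/129600, min=27361/5400, spread=4661/25920
Step 5: max=33798863/6480000, min=10996621/2160000, spread=809/6480
Step 6: max=2426890399/466560000, min=99235301/19440000, spread=1809727/18662400
Step 7: max=145212447941/27993600000, min=746200573/145800000, spread=77677517/1119744000
Step 8: max=8699978394319/1679616000000, min=59779066451/11664000000, spread=734342603/13436928000

Answer: 2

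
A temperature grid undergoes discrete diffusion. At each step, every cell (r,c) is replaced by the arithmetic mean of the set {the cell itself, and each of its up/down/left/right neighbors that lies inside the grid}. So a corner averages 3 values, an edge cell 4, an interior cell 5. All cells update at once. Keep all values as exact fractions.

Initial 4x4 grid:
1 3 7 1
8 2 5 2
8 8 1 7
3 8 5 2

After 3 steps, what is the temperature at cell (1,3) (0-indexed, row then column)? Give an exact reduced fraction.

Step 1: cell (1,3) = 15/4
Step 2: cell (1,3) = 809/240
Step 3: cell (1,3) = 27953/7200
Full grid after step 3:
  1063/240 1921/480 28103/7200 1901/540
  1163/240 9483/2000 5933/1500 27953/7200
  20749/3600 15331/3000 28009/6000 5621/1440
  6337/1080 1264/225 208/45 9367/2160

Answer: 27953/7200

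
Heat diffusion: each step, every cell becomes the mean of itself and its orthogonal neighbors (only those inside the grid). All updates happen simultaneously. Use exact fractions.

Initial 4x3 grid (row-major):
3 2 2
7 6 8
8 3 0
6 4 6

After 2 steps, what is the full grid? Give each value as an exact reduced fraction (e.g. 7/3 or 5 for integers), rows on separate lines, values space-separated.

Answer: 53/12 329/80 15/4
53/10 453/100 349/80
111/20 122/25 947/240
67/12 1097/240 37/9

Derivation:
After step 1:
  4 13/4 4
  6 26/5 4
  6 21/5 17/4
  6 19/4 10/3
After step 2:
  53/12 329/80 15/4
  53/10 453/100 349/80
  111/20 122/25 947/240
  67/12 1097/240 37/9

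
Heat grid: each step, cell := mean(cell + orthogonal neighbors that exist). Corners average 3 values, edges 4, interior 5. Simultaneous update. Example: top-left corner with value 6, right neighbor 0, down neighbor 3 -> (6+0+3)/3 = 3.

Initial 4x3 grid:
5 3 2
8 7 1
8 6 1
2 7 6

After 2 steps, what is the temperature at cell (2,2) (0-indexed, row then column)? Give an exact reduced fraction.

Step 1: cell (2,2) = 7/2
Step 2: cell (2,2) = 1003/240
Full grid after step 2:
  199/36 199/48 3
  35/6 124/25 53/16
  367/60 511/100 1003/240
  203/36 1283/240 161/36

Answer: 1003/240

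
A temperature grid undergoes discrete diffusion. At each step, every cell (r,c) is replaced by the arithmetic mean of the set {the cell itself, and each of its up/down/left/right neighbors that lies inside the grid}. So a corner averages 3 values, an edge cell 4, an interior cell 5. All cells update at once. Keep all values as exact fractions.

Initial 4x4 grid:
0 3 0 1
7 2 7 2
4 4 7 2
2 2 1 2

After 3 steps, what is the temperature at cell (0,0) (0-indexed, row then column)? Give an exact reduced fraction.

Step 1: cell (0,0) = 10/3
Step 2: cell (0,0) = 47/18
Step 3: cell (0,0) = 3403/1080
Full grid after step 3:
  3403/1080 497/180 413/150 569/240
  2387/720 2111/600 1229/400 6973/2400
  12803/3600 20533/6000 10097/3000 21511/7200
  6823/2160 22651/7200 21451/7200 3041/1080

Answer: 3403/1080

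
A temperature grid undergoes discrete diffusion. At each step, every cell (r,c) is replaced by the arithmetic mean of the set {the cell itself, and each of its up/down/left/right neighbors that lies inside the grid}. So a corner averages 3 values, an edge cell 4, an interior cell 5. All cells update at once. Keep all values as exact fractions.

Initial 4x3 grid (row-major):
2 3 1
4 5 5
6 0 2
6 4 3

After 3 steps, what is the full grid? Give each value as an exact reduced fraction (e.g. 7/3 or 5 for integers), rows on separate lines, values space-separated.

After step 1:
  3 11/4 3
  17/4 17/5 13/4
  4 17/5 5/2
  16/3 13/4 3
After step 2:
  10/3 243/80 3
  293/80 341/100 243/80
  1019/240 331/100 243/80
  151/36 899/240 35/12
After step 3:
  301/90 15337/4800 121/40
  8791/2400 6583/2000 2497/800
  27743/7200 21299/6000 7381/2400
  4387/1080 51001/14400 97/30

Answer: 301/90 15337/4800 121/40
8791/2400 6583/2000 2497/800
27743/7200 21299/6000 7381/2400
4387/1080 51001/14400 97/30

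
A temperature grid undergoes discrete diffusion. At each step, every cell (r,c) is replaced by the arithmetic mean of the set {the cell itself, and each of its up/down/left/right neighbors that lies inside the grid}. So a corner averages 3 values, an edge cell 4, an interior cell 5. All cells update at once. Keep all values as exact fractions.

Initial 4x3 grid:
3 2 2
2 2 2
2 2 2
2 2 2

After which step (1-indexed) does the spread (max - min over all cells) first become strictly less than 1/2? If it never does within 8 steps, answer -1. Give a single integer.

Answer: 1

Derivation:
Step 1: max=7/3, min=2, spread=1/3
  -> spread < 1/2 first at step 1
Step 2: max=41/18, min=2, spread=5/18
Step 3: max=473/216, min=2, spread=41/216
Step 4: max=56057/25920, min=2, spread=4217/25920
Step 5: max=3319549/1555200, min=14479/7200, spread=38417/311040
Step 6: max=197824211/93312000, min=290597/144000, spread=1903471/18662400
Step 7: max=11798429089/5598720000, min=8755759/4320000, spread=18038617/223948800
Step 8: max=705114582851/335923200000, min=790526759/388800000, spread=883978523/13436928000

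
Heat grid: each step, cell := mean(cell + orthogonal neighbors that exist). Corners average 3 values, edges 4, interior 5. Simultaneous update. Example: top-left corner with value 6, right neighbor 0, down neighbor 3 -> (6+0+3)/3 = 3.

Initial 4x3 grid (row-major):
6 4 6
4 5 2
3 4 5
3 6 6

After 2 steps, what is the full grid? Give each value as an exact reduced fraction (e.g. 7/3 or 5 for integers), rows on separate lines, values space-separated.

Answer: 173/36 1063/240 55/12
247/60 453/100 331/80
83/20 209/50 1141/240
49/12 1141/240 44/9

Derivation:
After step 1:
  14/3 21/4 4
  9/2 19/5 9/2
  7/2 23/5 17/4
  4 19/4 17/3
After step 2:
  173/36 1063/240 55/12
  247/60 453/100 331/80
  83/20 209/50 1141/240
  49/12 1141/240 44/9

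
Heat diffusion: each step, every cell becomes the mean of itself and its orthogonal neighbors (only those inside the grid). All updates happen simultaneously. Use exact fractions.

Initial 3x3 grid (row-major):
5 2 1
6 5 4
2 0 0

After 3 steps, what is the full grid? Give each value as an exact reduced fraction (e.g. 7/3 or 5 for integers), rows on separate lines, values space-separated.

Answer: 7979/2160 47273/14400 6059/2160
2761/800 1111/375 18049/7200
6469/2160 12241/4800 4709/2160

Derivation:
After step 1:
  13/3 13/4 7/3
  9/2 17/5 5/2
  8/3 7/4 4/3
After step 2:
  145/36 799/240 97/36
  149/40 77/25 287/120
  107/36 183/80 67/36
After step 3:
  7979/2160 47273/14400 6059/2160
  2761/800 1111/375 18049/7200
  6469/2160 12241/4800 4709/2160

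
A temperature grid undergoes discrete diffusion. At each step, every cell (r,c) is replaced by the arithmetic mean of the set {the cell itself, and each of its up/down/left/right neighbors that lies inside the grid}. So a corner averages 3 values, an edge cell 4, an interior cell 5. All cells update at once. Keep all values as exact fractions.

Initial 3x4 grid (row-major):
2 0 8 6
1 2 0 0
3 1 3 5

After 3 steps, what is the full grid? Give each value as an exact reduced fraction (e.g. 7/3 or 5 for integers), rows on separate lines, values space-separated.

Answer: 653/360 1447/600 5191/1800 7381/2160
3361/1800 727/375 16277/6000 42283/14400
1829/1080 7457/3600 8207/3600 5881/2160

Derivation:
After step 1:
  1 3 7/2 14/3
  2 4/5 13/5 11/4
  5/3 9/4 9/4 8/3
After step 2:
  2 83/40 413/120 131/36
  41/30 213/100 119/50 761/240
  71/36 209/120 293/120 23/9
After step 3:
  653/360 1447/600 5191/1800 7381/2160
  3361/1800 727/375 16277/6000 42283/14400
  1829/1080 7457/3600 8207/3600 5881/2160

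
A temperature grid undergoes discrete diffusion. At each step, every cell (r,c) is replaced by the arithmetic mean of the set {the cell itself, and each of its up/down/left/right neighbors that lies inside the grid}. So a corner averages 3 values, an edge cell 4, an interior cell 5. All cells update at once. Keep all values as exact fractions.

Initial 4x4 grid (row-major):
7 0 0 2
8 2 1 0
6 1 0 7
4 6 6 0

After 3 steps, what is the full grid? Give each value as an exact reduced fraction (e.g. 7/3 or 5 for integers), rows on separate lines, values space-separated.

Answer: 1369/360 27/10 307/180 2701/2160
979/240 3041/1000 11239/6000 535/288
15697/3600 4117/1200 1697/600 17231/7200
1927/432 28439/7200 23111/7200 689/216

Derivation:
After step 1:
  5 9/4 3/4 2/3
  23/4 12/5 3/5 5/2
  19/4 3 3 7/4
  16/3 17/4 3 13/3
After step 2:
  13/3 13/5 16/15 47/36
  179/40 14/5 37/20 331/240
  113/24 87/25 227/100 139/48
  43/9 187/48 175/48 109/36
After step 3:
  1369/360 27/10 307/180 2701/2160
  979/240 3041/1000 11239/6000 535/288
  15697/3600 4117/1200 1697/600 17231/7200
  1927/432 28439/7200 23111/7200 689/216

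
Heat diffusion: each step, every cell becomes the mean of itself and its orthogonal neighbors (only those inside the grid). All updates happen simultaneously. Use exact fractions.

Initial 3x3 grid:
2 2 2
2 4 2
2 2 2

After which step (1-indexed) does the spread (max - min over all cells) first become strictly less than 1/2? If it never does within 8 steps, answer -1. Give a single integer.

Answer: 2

Derivation:
Step 1: max=5/2, min=2, spread=1/2
Step 2: max=62/25, min=89/40, spread=51/200
  -> spread < 1/2 first at step 2
Step 3: max=5623/2400, min=407/180, spread=589/7200
Step 4: max=34943/15000, min=329081/144000, spread=31859/720000
Step 5: max=19971607/8640000, min=2064721/900000, spread=751427/43200000
Step 6: max=124634687/54000000, min=1191863129/518400000, spread=23149331/2592000000
Step 7: max=71690654263/31104000000, min=7454931889/3240000000, spread=616540643/155520000000
Step 8: max=447912453983/194400000000, min=4296412008761/1866240000000, spread=17737747379/9331200000000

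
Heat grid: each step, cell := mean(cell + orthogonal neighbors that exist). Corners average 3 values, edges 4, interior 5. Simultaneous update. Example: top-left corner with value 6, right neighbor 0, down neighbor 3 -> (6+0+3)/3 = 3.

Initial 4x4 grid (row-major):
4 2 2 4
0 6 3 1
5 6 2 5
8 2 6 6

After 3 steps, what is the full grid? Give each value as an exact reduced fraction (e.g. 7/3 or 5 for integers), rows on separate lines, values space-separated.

After step 1:
  2 7/2 11/4 7/3
  15/4 17/5 14/5 13/4
  19/4 21/5 22/5 7/2
  5 11/2 4 17/3
After step 2:
  37/12 233/80 683/240 25/9
  139/40 353/100 83/25 713/240
  177/40 89/20 189/50 1009/240
  61/12 187/40 587/120 79/18
After step 3:
  2273/720 7423/2400 21341/7200 1547/540
  2177/600 283/80 2467/750 23891/7200
  523/120 1043/250 991/240 27619/7200
  851/180 191/40 7981/1800 9709/2160

Answer: 2273/720 7423/2400 21341/7200 1547/540
2177/600 283/80 2467/750 23891/7200
523/120 1043/250 991/240 27619/7200
851/180 191/40 7981/1800 9709/2160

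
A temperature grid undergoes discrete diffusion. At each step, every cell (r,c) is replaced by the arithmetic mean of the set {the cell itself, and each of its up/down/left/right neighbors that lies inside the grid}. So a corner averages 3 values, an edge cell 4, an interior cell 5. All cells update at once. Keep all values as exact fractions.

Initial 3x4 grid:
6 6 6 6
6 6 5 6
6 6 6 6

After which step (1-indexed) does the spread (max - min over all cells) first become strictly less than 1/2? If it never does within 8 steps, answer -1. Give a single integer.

Step 1: max=6, min=23/4, spread=1/4
  -> spread < 1/2 first at step 1
Step 2: max=6, min=577/100, spread=23/100
Step 3: max=2387/400, min=27989/4800, spread=131/960
Step 4: max=42809/7200, min=252649/43200, spread=841/8640
Step 5: max=8546627/1440000, min=101137949/17280000, spread=56863/691200
Step 6: max=76770457/12960000, min=911585659/155520000, spread=386393/6220800
Step 7: max=30683641187/5184000000, min=364854276869/62208000000, spread=26795339/497664000
Step 8: max=1839153850333/311040000000, min=21911064285871/3732480000000, spread=254051069/5971968000

Answer: 1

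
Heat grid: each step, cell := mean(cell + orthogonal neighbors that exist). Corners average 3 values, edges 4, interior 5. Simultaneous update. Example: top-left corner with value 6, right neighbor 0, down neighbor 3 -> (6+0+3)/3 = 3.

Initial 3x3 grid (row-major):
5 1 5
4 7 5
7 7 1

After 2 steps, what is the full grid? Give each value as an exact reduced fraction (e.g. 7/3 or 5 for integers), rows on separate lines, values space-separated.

After step 1:
  10/3 9/2 11/3
  23/4 24/5 9/2
  6 11/2 13/3
After step 2:
  163/36 163/40 38/9
  1193/240 501/100 173/40
  23/4 619/120 43/9

Answer: 163/36 163/40 38/9
1193/240 501/100 173/40
23/4 619/120 43/9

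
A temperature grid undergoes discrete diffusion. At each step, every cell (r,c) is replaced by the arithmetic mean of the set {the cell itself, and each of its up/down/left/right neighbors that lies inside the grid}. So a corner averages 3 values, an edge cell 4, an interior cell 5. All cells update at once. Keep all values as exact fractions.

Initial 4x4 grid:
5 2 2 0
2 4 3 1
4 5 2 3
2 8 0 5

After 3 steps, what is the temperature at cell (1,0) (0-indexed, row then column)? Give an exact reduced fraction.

Answer: 707/200

Derivation:
Step 1: cell (1,0) = 15/4
Step 2: cell (1,0) = 33/10
Step 3: cell (1,0) = 707/200
Full grid after step 3:
  283/90 1751/600 437/200 223/120
  707/200 384/125 523/200 2477/1200
  6631/1800 11039/3000 2201/750 9623/3600
  4373/1080 13277/3600 12293/3600 391/135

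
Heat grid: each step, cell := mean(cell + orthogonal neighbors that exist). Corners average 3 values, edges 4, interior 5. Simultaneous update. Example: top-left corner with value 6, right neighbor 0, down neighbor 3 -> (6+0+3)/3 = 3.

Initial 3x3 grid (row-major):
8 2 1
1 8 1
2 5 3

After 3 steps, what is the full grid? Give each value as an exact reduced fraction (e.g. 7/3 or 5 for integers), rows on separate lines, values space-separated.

After step 1:
  11/3 19/4 4/3
  19/4 17/5 13/4
  8/3 9/2 3
After step 2:
  79/18 263/80 28/9
  869/240 413/100 659/240
  143/36 407/120 43/12
After step 3:
  4067/1080 5967/1600 823/270
  58003/14400 20611/6000 48853/14400
  7909/2160 27139/7200 2333/720

Answer: 4067/1080 5967/1600 823/270
58003/14400 20611/6000 48853/14400
7909/2160 27139/7200 2333/720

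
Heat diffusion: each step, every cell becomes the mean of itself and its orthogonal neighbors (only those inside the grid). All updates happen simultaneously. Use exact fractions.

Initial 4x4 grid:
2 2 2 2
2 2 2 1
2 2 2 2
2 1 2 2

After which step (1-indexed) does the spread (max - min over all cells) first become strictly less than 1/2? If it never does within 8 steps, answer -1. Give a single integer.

Step 1: max=2, min=5/3, spread=1/3
  -> spread < 1/2 first at step 1
Step 2: max=2, min=209/120, spread=31/120
Step 3: max=2, min=1949/1080, spread=211/1080
Step 4: max=442/225, min=39457/21600, spread=119/864
Step 5: max=6592/3375, min=220483/120000, spread=125093/1080000
Step 6: max=174029/90000, min=8937551/4860000, spread=92003/972000
Step 7: max=1168897/607500, min=53789143/29160000, spread=2317913/29160000
Step 8: max=1395040643/729000000, min=8077421243/4374000000, spread=58564523/874800000

Answer: 1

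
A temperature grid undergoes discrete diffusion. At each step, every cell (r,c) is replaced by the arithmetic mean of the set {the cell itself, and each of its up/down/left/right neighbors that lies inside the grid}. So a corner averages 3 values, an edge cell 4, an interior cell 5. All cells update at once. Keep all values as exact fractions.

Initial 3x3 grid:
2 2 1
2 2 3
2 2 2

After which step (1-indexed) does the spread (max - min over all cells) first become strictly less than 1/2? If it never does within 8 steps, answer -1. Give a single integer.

Step 1: max=7/3, min=7/4, spread=7/12
Step 2: max=32/15, min=23/12, spread=13/60
  -> spread < 1/2 first at step 2
Step 3: max=287/135, min=9373/4800, spread=7483/43200
Step 4: max=224221/108000, min=85343/43200, spread=21727/216000
Step 5: max=2011711/972000, min=11517319/5760000, spread=10906147/155520000
Step 6: max=239480059/116640000, min=311745287/155520000, spread=36295/746496
Step 7: max=3583715837/1749600000, min=18794637589/9331200000, spread=305773/8957952
Step 8: max=857416579381/419904000000, min=1129805694383/559872000000, spread=2575951/107495424

Answer: 2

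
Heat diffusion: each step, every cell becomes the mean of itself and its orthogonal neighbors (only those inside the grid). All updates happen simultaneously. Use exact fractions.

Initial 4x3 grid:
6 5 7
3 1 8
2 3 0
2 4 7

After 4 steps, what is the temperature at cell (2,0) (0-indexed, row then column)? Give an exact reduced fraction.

Step 1: cell (2,0) = 5/2
Step 2: cell (2,0) = 61/24
Step 3: cell (2,0) = 2257/720
Step 4: cell (2,0) = 68551/21600
Full grid after step 4:
  104881/25920 766393/172800 118381/25920
  80311/21600 280007/72000 5821/1350
  68551/21600 63953/18000 40463/10800
  10181/3240 141217/43200 23557/6480

Answer: 68551/21600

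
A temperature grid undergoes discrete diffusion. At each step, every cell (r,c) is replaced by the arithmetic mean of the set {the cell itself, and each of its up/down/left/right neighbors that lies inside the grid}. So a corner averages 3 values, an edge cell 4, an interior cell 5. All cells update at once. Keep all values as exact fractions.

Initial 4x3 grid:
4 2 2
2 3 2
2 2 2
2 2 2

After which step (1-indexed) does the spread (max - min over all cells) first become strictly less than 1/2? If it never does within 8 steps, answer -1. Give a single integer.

Step 1: max=11/4, min=2, spread=3/4
Step 2: max=49/18, min=2, spread=13/18
Step 3: max=2711/1080, min=813/400, spread=5159/10800
  -> spread < 1/2 first at step 3
Step 4: max=321023/129600, min=14791/7200, spread=10957/25920
Step 5: max=18717787/7776000, min=226271/108000, spread=97051/311040
Step 6: max=1109725133/466560000, min=27377003/12960000, spread=4966121/18662400
Step 7: max=65691228247/27993600000, min=1662314677/777600000, spread=46783199/223948800
Step 8: max=3909042058373/1679616000000, min=100498703243/46656000000, spread=2328709933/13436928000

Answer: 3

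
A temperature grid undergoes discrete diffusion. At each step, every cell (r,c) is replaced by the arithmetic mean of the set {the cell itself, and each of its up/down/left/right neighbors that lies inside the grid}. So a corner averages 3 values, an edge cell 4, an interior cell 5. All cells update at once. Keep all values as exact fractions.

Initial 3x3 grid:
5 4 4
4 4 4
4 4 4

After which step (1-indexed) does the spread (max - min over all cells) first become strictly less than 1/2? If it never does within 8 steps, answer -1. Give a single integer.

Step 1: max=13/3, min=4, spread=1/3
  -> spread < 1/2 first at step 1
Step 2: max=77/18, min=4, spread=5/18
Step 3: max=905/216, min=4, spread=41/216
Step 4: max=53971/12960, min=1451/360, spread=347/2592
Step 5: max=3217337/777600, min=14557/3600, spread=2921/31104
Step 6: max=192452539/46656000, min=1753483/432000, spread=24611/373248
Step 7: max=11516162033/2799360000, min=39536741/9720000, spread=207329/4478976
Step 8: max=689876352451/167961600000, min=2112401599/518400000, spread=1746635/53747712

Answer: 1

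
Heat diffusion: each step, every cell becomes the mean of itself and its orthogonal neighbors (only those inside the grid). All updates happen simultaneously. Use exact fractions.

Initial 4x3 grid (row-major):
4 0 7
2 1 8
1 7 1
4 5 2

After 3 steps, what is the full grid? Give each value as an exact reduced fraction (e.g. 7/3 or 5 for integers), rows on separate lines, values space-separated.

After step 1:
  2 3 5
  2 18/5 17/4
  7/2 3 9/2
  10/3 9/2 8/3
After step 2:
  7/3 17/5 49/12
  111/40 317/100 347/80
  71/24 191/50 173/48
  34/9 27/8 35/9
After step 3:
  1021/360 487/150 2837/720
  3371/1200 7001/2000 3039/800
  5999/1800 6771/2000 28171/7200
  91/27 8917/2400 1565/432

Answer: 1021/360 487/150 2837/720
3371/1200 7001/2000 3039/800
5999/1800 6771/2000 28171/7200
91/27 8917/2400 1565/432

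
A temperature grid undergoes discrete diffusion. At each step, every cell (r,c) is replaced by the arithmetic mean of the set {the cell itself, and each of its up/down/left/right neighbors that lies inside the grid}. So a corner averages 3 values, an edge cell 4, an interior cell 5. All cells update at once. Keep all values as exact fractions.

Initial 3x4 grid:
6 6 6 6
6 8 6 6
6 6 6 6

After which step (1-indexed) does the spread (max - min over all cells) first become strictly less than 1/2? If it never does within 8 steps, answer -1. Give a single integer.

Step 1: max=13/2, min=6, spread=1/2
Step 2: max=323/50, min=6, spread=23/50
  -> spread < 1/2 first at step 2
Step 3: max=15211/2400, min=1213/200, spread=131/480
Step 4: max=136151/21600, min=21991/3600, spread=841/4320
Step 5: max=54382051/8640000, min=4413373/720000, spread=56863/345600
Step 6: max=488094341/77760000, min=39869543/6480000, spread=386393/3110400
Step 7: max=195017723131/31104000000, min=15972358813/2592000000, spread=26795339/248832000
Step 8: max=11681255714129/1866240000000, min=960206149667/155520000000, spread=254051069/2985984000

Answer: 2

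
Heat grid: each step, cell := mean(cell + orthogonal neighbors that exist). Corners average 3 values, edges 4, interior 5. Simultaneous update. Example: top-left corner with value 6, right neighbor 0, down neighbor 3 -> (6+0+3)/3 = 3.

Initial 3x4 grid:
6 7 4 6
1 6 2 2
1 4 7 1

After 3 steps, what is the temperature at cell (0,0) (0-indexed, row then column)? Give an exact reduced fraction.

Answer: 467/108

Derivation:
Step 1: cell (0,0) = 14/3
Step 2: cell (0,0) = 167/36
Step 3: cell (0,0) = 467/108
Full grid after step 3:
  467/108 8323/1800 857/200 2899/720
  28627/7200 6019/1500 24431/6000 51979/14400
  83/24 1133/300 811/225 7667/2160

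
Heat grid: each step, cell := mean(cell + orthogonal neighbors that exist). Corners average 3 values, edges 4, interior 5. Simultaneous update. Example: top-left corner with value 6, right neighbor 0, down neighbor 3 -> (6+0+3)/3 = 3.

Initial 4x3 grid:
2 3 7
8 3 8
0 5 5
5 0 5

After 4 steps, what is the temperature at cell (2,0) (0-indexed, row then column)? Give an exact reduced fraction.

Answer: 31093/8640

Derivation:
Step 1: cell (2,0) = 9/2
Step 2: cell (2,0) = 721/240
Step 3: cell (2,0) = 5429/1440
Step 4: cell (2,0) = 31093/8640
Full grid after step 4:
  21871/5184 811669/172800 8407/1728
  179701/43200 311333/72000 4387/900
  31093/8640 98971/24000 4621/1080
  90931/25920 41267/11520 105581/25920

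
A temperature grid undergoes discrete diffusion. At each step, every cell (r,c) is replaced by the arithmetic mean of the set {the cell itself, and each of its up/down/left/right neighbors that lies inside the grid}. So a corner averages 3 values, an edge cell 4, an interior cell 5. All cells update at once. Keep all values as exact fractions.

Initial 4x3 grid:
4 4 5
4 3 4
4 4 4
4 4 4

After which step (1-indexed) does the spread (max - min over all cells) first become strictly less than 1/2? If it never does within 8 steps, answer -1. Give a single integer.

Step 1: max=13/3, min=15/4, spread=7/12
Step 2: max=37/9, min=387/100, spread=217/900
  -> spread < 1/2 first at step 2
Step 3: max=548/135, min=9337/2400, spread=3647/21600
Step 4: max=64979/16200, min=31351/8000, spread=59729/648000
Step 5: max=3884431/972000, min=8495003/2160000, spread=1233593/19440000
Step 6: max=116102377/29160000, min=21261973/5400000, spread=3219307/72900000
Step 7: max=13910651011/3499200000, min=3065795183/777600000, spread=1833163/55987200
Step 8: max=833459585549/209952000000, min=184090929997/46656000000, spread=80806409/3359232000

Answer: 2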